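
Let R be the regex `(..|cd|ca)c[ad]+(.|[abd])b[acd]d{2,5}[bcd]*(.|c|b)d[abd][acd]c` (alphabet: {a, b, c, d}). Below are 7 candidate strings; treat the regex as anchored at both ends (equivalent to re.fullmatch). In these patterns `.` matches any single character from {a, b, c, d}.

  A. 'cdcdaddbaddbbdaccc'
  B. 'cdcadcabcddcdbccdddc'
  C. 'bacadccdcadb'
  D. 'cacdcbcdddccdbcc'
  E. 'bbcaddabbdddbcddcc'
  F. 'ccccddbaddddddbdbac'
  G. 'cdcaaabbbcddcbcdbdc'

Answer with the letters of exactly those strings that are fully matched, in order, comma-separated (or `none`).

D, E

A → no match
B → no match
C → no match — must end with 'c'
D → match
E → match
F → no match
G → no match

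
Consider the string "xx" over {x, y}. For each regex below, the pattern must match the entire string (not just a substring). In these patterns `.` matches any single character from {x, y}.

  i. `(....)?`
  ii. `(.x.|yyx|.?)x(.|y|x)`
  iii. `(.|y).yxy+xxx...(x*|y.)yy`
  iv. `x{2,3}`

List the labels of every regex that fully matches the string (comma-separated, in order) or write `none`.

ii, iv

i → no match
ii → match
iii → no match — must end with "yy"
iv → match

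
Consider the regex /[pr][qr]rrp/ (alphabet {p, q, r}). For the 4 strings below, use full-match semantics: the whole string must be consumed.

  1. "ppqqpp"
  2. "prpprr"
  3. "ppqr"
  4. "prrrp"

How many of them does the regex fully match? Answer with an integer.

1

1 → no match — must end with "rrp"
2 → no match — must end with "rrp"
3 → no match — must end with "rrp"
4 → match
Total matched: 1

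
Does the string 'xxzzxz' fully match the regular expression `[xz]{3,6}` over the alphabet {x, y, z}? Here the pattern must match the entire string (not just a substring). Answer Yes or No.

Yes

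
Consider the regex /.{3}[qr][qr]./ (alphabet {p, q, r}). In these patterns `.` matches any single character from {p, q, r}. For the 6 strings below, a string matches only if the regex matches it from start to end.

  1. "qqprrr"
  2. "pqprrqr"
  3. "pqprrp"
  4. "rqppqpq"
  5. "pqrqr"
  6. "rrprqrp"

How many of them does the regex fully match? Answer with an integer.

2

1. "qqprrr" → match
2. "pqprrqr" → no match
3. "pqprrp" → match
4. "rqppqpq" → no match
5. "pqrqr" → no match
6. "rrprqrp" → no match
Total matched: 2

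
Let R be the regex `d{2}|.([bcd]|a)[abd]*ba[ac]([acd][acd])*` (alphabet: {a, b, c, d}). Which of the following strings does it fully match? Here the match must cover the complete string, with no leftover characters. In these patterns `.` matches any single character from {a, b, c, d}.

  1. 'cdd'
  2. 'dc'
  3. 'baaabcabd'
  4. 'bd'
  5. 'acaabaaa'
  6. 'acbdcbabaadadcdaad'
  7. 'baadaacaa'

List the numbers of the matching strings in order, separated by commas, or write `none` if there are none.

none

1 → no match
2 → no match
3 → no match
4 → no match
5 → no match
6 → no match
7 → no match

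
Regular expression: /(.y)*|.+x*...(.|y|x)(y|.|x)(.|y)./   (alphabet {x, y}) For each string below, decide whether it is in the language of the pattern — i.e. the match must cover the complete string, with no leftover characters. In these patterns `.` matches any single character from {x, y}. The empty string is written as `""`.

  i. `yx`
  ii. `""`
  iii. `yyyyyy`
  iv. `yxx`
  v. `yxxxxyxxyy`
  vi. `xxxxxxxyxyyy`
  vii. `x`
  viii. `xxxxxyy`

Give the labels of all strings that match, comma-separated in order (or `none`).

i. `yx` → no match
ii. `""` → match
iii. `yyyyyy` → match
iv. `yxx` → no match
v. `yxxxxyxxyy` → match
vi. `xxxxxxxyxyyy` → match
vii. `x` → no match
viii. `xxxxxyy` → no match

ii, iii, v, vi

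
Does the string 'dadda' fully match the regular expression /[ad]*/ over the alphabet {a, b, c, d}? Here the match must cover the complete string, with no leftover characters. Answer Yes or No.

Yes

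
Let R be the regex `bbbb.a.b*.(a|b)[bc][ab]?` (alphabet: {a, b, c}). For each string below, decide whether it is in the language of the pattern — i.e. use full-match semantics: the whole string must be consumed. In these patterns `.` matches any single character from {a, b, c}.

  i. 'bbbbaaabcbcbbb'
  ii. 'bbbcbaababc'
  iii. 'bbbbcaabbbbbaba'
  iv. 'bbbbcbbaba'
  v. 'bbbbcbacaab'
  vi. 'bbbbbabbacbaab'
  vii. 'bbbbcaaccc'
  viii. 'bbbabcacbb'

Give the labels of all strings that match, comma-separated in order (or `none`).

i → no match
ii. 'bbbcbaababc' → no match — must start with 'bbbb'
iii → match
iv. 'bbbbcbbaba' → no match
v. 'bbbbcbacaab' → no match
vi → no match
vii. 'bbbbcaaccc' → no match
viii. 'bbbabcacbb' → no match — must start with 'bbbb'

iii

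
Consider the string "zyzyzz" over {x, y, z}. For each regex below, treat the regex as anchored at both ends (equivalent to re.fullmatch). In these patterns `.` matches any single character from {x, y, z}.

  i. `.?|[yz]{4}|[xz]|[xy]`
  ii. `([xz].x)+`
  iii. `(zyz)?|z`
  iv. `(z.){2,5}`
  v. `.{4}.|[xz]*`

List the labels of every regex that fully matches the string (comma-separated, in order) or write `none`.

i → no match
ii → no match — must end with "x"
iii → no match
iv → match
v → no match

iv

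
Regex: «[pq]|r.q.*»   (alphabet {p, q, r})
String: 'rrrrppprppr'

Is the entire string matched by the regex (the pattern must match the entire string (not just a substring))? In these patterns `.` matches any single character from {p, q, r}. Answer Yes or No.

No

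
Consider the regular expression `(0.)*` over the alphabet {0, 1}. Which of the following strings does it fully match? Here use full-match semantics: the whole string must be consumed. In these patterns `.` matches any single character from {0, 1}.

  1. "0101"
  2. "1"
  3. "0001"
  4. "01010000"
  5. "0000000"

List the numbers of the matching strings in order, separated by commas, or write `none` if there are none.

1, 3, 4

1 → match
2 → no match
3 → match
4 → match
5 → no match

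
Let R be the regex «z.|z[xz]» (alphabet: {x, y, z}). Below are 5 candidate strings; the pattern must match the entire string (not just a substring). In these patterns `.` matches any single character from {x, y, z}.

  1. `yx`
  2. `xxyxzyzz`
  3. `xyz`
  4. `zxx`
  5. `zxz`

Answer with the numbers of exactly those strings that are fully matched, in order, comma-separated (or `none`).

1 → no match — must start with `z`
2 → no match — must start with `z`
3 → no match — must start with `z`
4 → no match
5 → no match

none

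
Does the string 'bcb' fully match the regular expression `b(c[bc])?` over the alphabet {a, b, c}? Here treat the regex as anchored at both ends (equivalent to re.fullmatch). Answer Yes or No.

Yes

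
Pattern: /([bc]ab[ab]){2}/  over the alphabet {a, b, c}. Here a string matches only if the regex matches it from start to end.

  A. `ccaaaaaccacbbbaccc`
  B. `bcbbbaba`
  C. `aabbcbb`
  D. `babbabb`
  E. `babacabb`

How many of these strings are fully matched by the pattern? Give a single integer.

1

A → no match
B → no match
C → no match
D → no match
E → match
Total matched: 1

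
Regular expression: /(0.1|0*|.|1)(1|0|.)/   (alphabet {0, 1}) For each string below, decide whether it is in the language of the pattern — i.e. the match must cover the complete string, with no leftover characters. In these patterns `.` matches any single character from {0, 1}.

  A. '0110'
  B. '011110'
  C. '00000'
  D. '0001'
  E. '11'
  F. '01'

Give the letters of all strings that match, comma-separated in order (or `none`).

A, C, D, E, F

A. '0110' → match
B. '011110' → no match
C. '00000' → match
D. '0001' → match
E. '11' → match
F. '01' → match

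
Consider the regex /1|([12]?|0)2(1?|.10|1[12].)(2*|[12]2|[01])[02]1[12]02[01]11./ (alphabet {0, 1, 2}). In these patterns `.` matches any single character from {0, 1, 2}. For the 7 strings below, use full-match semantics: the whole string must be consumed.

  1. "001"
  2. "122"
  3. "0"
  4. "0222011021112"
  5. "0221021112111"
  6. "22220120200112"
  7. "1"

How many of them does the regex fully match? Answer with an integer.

2

1. "001" → no match
2. "122" → no match
3. "0" → no match
4 → match
5 → no match
6 → no match
7. "1" → match
Total matched: 2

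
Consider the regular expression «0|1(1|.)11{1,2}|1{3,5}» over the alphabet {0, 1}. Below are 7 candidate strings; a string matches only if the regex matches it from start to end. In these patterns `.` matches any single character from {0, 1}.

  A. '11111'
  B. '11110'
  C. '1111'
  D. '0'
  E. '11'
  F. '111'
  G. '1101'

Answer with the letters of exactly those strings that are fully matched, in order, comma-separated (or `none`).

A → match
B → no match
C → match
D → match
E → no match
F → match
G → no match

A, C, D, F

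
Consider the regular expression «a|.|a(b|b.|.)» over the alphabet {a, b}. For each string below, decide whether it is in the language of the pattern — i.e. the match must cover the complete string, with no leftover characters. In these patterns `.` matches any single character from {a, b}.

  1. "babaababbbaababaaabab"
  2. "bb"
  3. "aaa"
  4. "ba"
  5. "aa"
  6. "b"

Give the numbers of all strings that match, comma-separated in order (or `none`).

1 → no match
2 → no match
3 → no match
4 → no match
5 → match
6 → match

5, 6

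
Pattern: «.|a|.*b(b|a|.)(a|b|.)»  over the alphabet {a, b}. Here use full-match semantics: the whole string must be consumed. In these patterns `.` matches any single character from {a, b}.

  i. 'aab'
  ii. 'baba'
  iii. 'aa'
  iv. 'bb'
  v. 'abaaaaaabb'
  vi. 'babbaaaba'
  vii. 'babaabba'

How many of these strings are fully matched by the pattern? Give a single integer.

i → no match
ii → no match
iii → no match
iv → no match
v → no match
vi → no match
vii → match
Total matched: 1

1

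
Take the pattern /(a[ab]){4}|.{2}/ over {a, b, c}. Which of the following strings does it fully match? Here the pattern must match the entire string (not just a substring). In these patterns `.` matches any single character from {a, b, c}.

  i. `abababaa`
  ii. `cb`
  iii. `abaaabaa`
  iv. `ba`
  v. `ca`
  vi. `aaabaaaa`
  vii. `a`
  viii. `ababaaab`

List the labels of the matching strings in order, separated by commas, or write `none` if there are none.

i, ii, iii, iv, v, vi, viii

i → match
ii → match
iii → match
iv → match
v → match
vi → match
vii → no match
viii → match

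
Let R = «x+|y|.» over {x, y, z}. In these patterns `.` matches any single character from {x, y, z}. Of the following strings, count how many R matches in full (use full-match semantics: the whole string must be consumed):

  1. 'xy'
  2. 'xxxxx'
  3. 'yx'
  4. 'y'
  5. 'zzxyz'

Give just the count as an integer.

1 → no match
2 → match
3 → no match
4 → match
5 → no match
Total matched: 2

2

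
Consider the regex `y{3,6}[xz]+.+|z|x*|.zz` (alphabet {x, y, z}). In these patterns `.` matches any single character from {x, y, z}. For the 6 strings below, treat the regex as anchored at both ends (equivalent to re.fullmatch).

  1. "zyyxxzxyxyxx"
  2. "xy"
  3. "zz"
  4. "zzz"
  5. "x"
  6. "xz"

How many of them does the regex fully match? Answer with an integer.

1 → no match
2 → no match
3 → no match
4 → match
5 → match
6 → no match
Total matched: 2

2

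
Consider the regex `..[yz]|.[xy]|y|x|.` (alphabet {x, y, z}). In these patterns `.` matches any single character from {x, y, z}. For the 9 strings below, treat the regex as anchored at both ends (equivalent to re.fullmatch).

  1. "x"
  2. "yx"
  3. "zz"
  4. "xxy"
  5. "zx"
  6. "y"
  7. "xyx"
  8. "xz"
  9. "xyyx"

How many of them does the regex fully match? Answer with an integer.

1. "x" → match
2. "yx" → match
3. "zz" → no match
4. "xxy" → match
5. "zx" → match
6. "y" → match
7. "xyx" → no match
8. "xz" → no match
9. "xyyx" → no match
Total matched: 5

5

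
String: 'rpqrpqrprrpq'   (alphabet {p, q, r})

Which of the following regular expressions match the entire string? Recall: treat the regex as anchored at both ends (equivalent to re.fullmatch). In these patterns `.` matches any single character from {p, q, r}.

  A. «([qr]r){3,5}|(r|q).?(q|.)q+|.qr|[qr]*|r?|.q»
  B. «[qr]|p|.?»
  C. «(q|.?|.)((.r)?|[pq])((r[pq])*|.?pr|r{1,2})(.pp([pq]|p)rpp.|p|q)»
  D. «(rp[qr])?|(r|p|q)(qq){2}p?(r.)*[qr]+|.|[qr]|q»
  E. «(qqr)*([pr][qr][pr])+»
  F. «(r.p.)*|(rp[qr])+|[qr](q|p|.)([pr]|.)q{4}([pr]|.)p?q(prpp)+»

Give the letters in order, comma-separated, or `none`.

F

A → no match
B → no match
C → no match
D → no match
E → no match
F → match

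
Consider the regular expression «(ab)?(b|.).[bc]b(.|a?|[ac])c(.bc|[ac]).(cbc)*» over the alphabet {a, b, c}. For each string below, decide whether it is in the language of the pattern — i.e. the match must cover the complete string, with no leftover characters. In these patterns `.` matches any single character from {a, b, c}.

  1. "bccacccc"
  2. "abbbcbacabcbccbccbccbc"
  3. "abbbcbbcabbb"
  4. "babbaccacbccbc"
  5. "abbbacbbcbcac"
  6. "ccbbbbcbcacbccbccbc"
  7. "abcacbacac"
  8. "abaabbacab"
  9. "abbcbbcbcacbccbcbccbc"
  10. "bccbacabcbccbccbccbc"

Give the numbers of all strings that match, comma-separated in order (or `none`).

1. "bccacccc" → no match
2 → match
3. "abbbcbbcabbb" → no match
4 → match
5 → no match
6 → no match
7. "abcacbacac" → match
8. "abaabbacab" → match
9 → no match
10 → match

2, 4, 7, 8, 10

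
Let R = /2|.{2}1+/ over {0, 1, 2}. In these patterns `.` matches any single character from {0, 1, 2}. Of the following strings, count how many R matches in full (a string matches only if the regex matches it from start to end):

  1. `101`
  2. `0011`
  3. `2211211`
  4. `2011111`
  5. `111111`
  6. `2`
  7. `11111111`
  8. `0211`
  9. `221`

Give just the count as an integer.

1 → match
2 → match
3 → no match
4 → match
5 → match
6 → match
7 → match
8 → match
9 → match
Total matched: 8

8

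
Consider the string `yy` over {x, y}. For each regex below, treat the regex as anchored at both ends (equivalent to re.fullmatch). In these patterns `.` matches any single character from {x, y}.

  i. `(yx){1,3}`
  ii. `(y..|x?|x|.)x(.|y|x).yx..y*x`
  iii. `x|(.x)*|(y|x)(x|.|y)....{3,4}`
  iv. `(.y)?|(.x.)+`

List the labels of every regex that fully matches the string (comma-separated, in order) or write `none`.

iv

i → no match — must start with `yx`
ii → no match — must end with `x`
iii → no match
iv → match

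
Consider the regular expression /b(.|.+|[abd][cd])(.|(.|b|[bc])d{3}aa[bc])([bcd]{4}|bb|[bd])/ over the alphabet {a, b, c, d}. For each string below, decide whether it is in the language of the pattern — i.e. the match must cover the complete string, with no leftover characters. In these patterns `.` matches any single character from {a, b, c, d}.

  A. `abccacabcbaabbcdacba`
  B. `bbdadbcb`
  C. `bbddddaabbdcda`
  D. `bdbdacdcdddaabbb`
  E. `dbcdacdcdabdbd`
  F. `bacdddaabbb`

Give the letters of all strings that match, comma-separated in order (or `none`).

B, D, F

A → no match — must start with `b`
B → match
C → no match
D → match
E → no match — must start with `b`
F → match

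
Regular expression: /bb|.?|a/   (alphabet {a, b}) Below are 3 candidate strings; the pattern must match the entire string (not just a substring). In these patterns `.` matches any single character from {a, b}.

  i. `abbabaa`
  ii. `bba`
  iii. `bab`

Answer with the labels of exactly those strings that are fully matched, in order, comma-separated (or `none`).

none

i → no match
ii → no match
iii → no match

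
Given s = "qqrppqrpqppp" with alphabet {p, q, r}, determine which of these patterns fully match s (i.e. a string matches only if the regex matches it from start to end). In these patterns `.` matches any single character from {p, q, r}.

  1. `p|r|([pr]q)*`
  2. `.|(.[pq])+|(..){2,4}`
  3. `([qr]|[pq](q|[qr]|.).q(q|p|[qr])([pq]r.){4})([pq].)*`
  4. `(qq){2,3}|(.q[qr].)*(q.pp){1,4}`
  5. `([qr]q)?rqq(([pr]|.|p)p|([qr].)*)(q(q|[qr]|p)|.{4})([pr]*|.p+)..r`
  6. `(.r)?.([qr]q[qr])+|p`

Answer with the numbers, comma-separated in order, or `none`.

1 → no match
2 → match
3 → no match
4 → match
5 → no match — must end with "r"
6 → no match

2, 4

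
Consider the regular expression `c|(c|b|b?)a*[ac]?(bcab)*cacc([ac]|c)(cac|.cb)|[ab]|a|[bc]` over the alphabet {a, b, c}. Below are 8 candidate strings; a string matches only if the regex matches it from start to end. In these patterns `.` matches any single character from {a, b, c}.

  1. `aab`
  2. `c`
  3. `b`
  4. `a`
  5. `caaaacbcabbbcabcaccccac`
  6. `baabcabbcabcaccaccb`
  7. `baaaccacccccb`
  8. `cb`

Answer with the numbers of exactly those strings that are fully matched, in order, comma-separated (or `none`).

2, 3, 4, 6, 7

1 → no match
2 → match
3 → match
4 → match
5 → no match
6 → match
7 → match
8 → no match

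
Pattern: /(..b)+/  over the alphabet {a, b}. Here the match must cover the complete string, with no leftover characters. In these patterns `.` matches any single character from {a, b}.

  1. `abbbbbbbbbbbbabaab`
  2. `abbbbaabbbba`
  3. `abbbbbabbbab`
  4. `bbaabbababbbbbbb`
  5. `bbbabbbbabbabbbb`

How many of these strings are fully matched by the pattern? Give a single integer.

1 → match
2 → no match — must end with `b`
3 → match
4 → no match
5 → no match
Total matched: 2

2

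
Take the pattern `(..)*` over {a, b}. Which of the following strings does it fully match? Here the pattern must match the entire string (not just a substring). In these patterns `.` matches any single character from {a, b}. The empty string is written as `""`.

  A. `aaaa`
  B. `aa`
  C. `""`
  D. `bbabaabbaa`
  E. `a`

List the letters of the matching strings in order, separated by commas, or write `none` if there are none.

A, B, C, D

A → match
B → match
C → match
D → match
E → no match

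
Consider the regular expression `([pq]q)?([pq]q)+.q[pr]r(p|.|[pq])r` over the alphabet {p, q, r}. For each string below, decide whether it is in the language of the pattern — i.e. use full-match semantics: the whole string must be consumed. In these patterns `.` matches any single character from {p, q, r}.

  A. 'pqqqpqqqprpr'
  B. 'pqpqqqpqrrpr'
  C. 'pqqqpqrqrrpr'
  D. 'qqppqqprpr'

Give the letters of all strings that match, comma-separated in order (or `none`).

A, B, C

A → match
B → match
C → match
D → no match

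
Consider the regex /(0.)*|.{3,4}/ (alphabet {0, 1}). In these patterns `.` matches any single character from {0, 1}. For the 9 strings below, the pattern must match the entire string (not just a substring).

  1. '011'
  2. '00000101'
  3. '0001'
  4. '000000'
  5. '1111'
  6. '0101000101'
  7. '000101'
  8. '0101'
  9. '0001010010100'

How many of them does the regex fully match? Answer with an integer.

1 → match
2 → match
3 → match
4 → match
5 → match
6 → match
7 → match
8 → match
9 → no match
Total matched: 8

8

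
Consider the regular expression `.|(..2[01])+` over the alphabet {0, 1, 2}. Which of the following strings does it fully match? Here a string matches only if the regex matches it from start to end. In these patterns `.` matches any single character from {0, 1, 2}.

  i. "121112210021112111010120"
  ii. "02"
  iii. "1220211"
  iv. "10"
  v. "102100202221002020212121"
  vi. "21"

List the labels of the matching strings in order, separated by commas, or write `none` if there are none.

v

i → no match
ii → no match
iii → no match
iv → no match
v → match
vi → no match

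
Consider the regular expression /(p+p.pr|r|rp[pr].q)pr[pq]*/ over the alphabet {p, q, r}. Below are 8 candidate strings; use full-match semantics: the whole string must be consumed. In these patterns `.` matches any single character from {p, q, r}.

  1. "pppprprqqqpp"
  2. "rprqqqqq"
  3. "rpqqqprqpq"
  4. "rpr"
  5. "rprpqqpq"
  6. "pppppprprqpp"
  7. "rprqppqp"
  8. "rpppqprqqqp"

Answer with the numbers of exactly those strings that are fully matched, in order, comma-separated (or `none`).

1, 2, 4, 5, 6, 7, 8

1 → match
2 → match
3 → no match
4 → match
5 → match
6 → match
7 → match
8 → match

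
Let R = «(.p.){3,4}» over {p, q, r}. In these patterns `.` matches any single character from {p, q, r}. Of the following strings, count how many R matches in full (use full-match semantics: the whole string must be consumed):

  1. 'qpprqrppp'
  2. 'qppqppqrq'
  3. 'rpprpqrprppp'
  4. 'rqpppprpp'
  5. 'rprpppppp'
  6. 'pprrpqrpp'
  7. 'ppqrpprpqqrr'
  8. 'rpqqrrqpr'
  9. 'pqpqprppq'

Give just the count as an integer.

1 → no match
2 → no match
3 → match
4 → no match
5 → match
6 → match
7 → no match
8 → no match
9 → no match
Total matched: 3

3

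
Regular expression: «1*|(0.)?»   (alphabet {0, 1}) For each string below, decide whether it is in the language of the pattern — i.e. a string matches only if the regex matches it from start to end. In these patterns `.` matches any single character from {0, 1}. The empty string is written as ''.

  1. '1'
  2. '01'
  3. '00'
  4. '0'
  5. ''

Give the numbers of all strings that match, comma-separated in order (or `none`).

1 → match
2 → match
3 → match
4 → no match
5 → match

1, 2, 3, 5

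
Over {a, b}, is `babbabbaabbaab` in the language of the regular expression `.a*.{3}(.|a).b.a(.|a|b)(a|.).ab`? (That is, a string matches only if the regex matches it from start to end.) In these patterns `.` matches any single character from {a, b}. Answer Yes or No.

Yes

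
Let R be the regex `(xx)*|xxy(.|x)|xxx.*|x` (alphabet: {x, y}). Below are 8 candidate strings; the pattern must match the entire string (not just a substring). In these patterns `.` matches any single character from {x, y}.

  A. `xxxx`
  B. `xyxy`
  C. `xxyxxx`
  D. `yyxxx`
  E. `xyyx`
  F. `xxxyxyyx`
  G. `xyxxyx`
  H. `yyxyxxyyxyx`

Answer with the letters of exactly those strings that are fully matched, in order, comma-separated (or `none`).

A, F

A → match
B → no match
C → no match
D → no match
E → no match
F → match
G → no match
H → no match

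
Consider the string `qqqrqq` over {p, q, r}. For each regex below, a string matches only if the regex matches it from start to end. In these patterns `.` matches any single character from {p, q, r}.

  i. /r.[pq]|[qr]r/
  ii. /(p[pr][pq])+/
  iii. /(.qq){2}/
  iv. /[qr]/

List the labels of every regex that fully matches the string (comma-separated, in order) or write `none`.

iii

i → no match
ii → no match — must start with `p`
iii → match
iv → no match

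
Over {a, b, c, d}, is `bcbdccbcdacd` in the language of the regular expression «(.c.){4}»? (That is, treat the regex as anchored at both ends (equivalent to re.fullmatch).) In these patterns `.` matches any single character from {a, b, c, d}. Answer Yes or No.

Yes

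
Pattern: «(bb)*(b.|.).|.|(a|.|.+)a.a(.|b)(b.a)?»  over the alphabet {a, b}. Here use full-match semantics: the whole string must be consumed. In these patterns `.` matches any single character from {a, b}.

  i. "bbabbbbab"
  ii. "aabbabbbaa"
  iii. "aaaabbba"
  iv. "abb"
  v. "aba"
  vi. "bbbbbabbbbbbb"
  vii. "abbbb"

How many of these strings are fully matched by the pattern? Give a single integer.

i → no match
ii → no match
iii → match
iv → no match
v → no match
vi → no match
vii → no match
Total matched: 1

1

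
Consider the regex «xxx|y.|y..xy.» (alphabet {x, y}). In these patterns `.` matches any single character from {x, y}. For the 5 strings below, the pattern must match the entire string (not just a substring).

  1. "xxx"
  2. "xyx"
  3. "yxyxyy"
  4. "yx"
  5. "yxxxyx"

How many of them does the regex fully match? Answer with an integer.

4

1. "xxx" → match
2. "xyx" → no match
3. "yxyxyy" → match
4. "yx" → match
5. "yxxxyx" → match
Total matched: 4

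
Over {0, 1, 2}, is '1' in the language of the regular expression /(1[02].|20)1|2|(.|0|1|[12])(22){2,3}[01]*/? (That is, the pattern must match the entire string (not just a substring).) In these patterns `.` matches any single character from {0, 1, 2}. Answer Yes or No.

No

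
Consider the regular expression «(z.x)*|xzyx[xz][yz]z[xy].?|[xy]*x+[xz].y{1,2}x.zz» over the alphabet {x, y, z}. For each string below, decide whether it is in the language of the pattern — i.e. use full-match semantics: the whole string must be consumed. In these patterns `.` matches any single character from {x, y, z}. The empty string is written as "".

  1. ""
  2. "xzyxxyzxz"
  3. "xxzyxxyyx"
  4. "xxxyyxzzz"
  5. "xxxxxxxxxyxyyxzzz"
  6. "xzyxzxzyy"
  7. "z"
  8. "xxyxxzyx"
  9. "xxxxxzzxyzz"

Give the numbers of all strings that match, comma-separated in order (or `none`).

1 → match
2 → match
3 → no match
4 → match
5 → no match
6 → no match
7 → no match
8 → no match
9 → no match

1, 2, 4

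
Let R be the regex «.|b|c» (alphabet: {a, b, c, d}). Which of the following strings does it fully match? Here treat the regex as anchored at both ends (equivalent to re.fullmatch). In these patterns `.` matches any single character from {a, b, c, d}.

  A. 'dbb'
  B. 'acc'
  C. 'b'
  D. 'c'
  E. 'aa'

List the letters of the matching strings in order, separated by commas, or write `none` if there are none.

A → no match
B → no match
C → match
D → match
E → no match

C, D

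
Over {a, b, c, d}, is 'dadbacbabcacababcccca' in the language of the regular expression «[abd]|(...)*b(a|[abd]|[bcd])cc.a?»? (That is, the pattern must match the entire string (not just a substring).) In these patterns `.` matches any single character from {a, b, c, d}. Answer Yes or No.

Yes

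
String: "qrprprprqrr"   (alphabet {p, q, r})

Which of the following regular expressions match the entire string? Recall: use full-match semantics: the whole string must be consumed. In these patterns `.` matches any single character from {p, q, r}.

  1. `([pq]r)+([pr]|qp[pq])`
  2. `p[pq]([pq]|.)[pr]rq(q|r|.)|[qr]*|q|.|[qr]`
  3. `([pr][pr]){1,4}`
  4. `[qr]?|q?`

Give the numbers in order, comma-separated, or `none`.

1

1 → match
2 → no match
3 → no match
4 → no match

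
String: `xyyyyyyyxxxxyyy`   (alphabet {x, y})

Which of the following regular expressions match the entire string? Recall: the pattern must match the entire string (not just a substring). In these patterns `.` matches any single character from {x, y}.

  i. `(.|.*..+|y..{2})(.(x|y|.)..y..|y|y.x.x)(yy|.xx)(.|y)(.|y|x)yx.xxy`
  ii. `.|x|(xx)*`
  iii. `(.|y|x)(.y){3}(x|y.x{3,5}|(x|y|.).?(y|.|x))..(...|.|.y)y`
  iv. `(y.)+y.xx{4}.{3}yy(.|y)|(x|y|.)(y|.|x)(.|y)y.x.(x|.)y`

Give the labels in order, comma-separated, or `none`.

iii

i → no match — must end with `xxy`
ii → no match
iii → match
iv → no match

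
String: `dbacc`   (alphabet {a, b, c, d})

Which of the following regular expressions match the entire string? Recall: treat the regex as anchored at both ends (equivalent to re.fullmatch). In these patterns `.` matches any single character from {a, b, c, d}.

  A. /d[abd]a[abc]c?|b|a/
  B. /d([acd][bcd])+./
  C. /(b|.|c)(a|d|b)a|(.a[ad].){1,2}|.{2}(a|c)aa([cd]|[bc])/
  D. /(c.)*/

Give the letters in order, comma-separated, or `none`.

A

A → match
B → no match
C → no match
D → no match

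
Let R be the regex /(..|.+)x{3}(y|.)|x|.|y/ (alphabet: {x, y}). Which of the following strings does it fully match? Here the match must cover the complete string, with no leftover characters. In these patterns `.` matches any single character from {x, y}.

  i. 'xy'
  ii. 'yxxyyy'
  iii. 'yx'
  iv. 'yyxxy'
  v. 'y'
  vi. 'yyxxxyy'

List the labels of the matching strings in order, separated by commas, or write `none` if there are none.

i → no match
ii → no match
iii → no match
iv → no match
v → match
vi → no match

v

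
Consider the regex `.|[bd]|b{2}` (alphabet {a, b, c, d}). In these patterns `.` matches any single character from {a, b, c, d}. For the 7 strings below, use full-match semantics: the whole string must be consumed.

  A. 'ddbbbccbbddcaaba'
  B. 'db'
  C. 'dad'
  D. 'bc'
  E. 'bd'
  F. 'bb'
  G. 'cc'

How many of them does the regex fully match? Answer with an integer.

A → no match
B. 'db' → no match
C. 'dad' → no match
D. 'bc' → no match
E. 'bd' → no match
F. 'bb' → match
G. 'cc' → no match
Total matched: 1

1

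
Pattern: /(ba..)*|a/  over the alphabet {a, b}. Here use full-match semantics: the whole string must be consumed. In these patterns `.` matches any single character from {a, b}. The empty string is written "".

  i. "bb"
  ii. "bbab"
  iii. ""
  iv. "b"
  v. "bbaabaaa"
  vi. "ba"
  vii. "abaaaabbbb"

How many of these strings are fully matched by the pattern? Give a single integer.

i → no match
ii → no match
iii → match
iv → no match
v → no match
vi → no match
vii → no match
Total matched: 1

1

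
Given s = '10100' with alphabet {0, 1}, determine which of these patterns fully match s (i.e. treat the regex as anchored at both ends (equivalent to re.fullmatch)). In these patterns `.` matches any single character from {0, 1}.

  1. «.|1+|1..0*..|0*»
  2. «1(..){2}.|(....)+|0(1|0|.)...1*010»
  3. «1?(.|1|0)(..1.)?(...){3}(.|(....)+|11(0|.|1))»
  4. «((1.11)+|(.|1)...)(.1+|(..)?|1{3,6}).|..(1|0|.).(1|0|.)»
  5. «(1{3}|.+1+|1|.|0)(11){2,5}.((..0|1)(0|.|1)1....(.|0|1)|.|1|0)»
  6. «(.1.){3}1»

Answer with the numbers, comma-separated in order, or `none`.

1 → match
2 → no match
3 → no match
4 → match
5 → no match
6 → no match — must end with '1'

1, 4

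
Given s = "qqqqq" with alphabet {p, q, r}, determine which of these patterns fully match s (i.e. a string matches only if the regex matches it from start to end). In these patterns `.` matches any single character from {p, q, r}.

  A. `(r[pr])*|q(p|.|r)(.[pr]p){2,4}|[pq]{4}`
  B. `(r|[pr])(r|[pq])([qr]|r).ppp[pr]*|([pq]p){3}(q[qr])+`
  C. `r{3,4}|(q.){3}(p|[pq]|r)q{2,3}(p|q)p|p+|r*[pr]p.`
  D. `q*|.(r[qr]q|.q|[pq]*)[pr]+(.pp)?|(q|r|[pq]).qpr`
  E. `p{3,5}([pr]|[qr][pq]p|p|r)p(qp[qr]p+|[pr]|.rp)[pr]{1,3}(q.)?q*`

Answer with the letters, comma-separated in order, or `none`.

A → no match
B → no match
C → no match
D → match
E → no match — must start with "p"

D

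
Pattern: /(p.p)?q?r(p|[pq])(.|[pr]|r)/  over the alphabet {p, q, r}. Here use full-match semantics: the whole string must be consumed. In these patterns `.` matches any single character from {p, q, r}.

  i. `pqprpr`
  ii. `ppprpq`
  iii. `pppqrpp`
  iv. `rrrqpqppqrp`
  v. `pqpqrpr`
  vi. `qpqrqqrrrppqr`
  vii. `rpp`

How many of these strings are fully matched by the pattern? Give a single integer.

5

i → match
ii → match
iii → match
iv → no match
v → match
vi → no match
vii → match
Total matched: 5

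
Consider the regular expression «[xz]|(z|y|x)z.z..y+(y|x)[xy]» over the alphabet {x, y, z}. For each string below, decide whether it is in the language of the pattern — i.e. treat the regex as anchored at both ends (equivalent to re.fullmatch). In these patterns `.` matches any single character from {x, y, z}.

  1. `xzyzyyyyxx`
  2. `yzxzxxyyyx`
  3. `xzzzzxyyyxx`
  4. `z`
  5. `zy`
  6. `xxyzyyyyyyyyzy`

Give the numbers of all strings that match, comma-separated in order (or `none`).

1. `xzyzyyyyxx` → match
2. `yzxzxxyyyx` → match
3. `xzzzzxyyyxx` → match
4. `z` → match
5. `zy` → no match
6 → no match

1, 2, 3, 4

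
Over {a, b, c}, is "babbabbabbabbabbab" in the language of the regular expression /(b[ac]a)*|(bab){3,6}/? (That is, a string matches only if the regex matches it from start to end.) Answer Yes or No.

Yes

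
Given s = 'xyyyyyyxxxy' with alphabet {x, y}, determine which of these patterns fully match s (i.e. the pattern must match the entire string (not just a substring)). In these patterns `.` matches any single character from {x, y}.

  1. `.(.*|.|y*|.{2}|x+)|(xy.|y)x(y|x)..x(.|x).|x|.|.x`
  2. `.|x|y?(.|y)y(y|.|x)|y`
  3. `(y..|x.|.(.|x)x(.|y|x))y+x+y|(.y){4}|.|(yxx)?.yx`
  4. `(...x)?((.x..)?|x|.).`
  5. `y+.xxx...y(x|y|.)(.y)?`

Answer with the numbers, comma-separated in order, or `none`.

1, 3

1 → match
2 → no match
3 → match
4 → no match
5 → no match — must start with 'y'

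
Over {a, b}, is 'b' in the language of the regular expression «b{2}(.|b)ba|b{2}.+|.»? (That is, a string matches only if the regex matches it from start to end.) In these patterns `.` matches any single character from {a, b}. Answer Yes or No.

Yes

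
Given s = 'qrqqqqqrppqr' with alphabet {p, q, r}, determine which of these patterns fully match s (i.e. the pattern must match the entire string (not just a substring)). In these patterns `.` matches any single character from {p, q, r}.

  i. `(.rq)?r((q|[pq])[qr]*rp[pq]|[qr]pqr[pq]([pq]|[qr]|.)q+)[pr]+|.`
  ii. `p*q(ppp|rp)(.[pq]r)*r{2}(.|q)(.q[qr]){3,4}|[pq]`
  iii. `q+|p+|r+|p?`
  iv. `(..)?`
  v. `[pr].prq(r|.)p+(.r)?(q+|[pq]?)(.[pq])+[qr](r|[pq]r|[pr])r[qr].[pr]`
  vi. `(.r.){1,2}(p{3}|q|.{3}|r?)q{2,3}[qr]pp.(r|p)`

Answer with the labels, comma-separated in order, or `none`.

i → no match
ii → no match
iii → no match
iv → no match
v → no match
vi → match

vi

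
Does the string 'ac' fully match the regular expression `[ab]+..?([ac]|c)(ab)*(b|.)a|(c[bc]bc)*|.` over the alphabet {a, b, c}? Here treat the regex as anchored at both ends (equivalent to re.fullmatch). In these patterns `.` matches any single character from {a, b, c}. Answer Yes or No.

No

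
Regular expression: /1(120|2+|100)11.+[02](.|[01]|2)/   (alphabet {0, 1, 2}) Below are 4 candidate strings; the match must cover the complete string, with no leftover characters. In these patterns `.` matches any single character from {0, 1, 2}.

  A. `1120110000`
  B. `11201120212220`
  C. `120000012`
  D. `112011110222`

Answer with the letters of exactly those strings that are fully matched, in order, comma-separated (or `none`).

A, B, D

A → match
B → match
C → no match
D → match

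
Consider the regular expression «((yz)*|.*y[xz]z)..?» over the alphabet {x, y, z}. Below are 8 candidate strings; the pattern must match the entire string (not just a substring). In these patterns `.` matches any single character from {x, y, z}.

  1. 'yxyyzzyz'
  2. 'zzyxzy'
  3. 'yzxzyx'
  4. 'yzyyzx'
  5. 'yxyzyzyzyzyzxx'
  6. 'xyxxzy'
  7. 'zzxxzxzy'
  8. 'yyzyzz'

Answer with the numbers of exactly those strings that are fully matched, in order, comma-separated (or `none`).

1. 'yxyyzzyz' → match
2. 'zzyxzy' → match
3. 'yzxzyx' → no match
4. 'yzyyzx' → no match
5 → no match
6. 'xyxxzy' → no match
7. 'zzxxzxzy' → no match
8. 'yyzyzz' → no match

1, 2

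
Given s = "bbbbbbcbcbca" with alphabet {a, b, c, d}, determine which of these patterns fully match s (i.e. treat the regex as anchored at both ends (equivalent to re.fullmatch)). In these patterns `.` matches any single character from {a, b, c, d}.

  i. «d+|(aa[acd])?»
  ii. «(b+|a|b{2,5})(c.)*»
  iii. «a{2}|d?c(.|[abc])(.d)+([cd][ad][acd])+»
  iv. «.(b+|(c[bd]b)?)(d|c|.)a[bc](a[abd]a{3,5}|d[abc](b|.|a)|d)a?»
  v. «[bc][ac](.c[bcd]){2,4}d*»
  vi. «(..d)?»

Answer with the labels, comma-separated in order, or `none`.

i → no match
ii → match
iii → no match
iv → no match
v → no match
vi → no match

ii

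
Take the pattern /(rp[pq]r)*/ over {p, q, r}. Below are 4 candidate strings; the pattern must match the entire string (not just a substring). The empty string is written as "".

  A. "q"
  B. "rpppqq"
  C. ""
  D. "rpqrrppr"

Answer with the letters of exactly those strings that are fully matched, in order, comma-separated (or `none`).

C, D

A. "q" → no match
B. "rpppqq" → no match
C. "" → match
D. "rpqrrppr" → match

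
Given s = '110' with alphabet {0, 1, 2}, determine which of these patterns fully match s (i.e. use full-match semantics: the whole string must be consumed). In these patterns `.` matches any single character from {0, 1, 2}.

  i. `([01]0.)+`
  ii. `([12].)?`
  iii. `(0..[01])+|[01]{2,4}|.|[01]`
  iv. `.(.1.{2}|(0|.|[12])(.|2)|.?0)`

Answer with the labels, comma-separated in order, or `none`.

i → no match
ii → no match
iii → match
iv → match

iii, iv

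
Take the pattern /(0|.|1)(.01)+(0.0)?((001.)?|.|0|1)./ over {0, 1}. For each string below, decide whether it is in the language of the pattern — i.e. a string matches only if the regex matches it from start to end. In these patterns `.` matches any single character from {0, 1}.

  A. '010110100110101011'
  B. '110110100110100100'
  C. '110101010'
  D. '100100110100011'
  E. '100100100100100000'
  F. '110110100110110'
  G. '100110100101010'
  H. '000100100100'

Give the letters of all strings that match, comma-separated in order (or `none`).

A, B, C, D, E, F, G, H

A → match
B → match
C → match
D → match
E → match
F → match
G → match
H → match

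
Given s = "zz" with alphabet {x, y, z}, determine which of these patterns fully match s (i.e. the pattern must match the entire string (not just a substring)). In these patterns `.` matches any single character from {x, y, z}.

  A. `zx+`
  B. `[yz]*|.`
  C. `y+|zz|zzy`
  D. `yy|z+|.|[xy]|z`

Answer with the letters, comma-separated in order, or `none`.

A → no match — must start with "zx"
B → match
C → match
D → match

B, C, D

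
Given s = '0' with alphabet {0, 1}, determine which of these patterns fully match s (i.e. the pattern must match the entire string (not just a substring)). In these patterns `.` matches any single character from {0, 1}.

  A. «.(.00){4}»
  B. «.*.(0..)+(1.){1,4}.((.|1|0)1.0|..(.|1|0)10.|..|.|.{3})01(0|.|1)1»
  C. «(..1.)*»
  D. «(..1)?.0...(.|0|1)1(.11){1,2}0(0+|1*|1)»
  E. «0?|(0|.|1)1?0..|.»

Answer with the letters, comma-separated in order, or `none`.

E

A → no match — must end with '00'
B → no match — must end with '1'
C → no match
D → no match
E → match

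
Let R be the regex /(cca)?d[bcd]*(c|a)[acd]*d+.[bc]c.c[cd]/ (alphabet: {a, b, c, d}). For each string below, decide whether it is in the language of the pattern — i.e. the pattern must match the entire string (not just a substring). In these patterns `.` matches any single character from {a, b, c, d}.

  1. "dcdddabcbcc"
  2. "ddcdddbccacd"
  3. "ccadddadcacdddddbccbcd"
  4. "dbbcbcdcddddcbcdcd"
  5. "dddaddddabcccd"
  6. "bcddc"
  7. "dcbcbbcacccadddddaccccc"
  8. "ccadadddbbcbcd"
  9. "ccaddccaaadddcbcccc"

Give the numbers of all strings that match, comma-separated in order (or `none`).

1 → match
2 → match
3 → match
4 → match
5 → match
6 → no match
7 → match
8 → match
9 → match

1, 2, 3, 4, 5, 7, 8, 9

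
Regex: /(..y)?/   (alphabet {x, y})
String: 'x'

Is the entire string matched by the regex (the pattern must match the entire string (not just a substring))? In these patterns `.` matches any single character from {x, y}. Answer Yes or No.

No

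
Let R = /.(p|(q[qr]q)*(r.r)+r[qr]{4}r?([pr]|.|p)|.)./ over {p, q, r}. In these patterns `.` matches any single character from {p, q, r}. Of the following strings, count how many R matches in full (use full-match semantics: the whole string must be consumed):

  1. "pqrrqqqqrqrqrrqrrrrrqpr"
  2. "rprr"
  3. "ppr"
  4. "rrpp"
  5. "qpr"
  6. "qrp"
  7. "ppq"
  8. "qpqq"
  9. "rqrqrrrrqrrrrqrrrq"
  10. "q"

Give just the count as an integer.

5

1 → no match
2 → no match
3 → match
4 → no match
5 → match
6 → match
7 → match
8 → no match
9 → match
10 → no match
Total matched: 5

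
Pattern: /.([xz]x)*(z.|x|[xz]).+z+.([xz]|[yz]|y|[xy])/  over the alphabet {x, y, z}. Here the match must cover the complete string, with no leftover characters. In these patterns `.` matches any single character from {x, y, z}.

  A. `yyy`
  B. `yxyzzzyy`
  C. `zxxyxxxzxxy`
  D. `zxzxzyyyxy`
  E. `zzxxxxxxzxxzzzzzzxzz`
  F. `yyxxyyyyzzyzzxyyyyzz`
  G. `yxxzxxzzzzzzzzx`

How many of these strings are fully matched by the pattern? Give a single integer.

A. `yyy` → no match
B. `yxyzzzyy` → match
C. `zxxyxxxzxxy` → no match
D. `zxzxzyyyxy` → no match
E → no match
F → no match
G → match
Total matched: 2

2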